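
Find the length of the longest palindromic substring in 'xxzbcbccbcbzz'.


Scanning 'xxzbcbccbcbzz' for palindromic substrings.
Substring at positions 2-11: 'zbcbccbcbz'.
Check: reverse('zbcbccbcbz') = 'zbcbccbcbz' -> palindrome confirmed.
Neighbouring characters ('x' / 'z') break symmetry, so it cannot extend further.
No longer palindromic substring exists; longest length = 10

10


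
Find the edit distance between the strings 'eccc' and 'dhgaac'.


Building DP table for s1='eccc' (len 4) and s2='dhgaac' (len 6):
       d  h  g  a  a  c
    0  1  2  3  4  5  6
  e 1  1  2  3  4  5  6
  c 2  2  2  3  4  5  5
  c 3  3  3  3  4  5  5
  c 4  4  4  4  4  5  5
Edit distance = dp[4][6] = 5

5


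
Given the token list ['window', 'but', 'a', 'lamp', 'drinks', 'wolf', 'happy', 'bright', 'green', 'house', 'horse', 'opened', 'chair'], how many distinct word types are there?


Listing all tokens and tracking unique types:
  Token 1: 'window' -> NEW (unique so far: 1)
  Token 2: 'but' -> NEW (unique so far: 2)
  Token 3: 'a' -> NEW (unique so far: 3)
  Token 4: 'lamp' -> NEW (unique so far: 4)
  Token 5: 'drinks' -> NEW (unique so far: 5)
  Token 6: 'wolf' -> NEW (unique so far: 6)
  Token 7: 'happy' -> NEW (unique so far: 7)
  Token 8: 'bright' -> NEW (unique so far: 8)
  Token 9: 'green' -> NEW (unique so far: 9)
  Token 10: 'house' -> NEW (unique so far: 10)
  Token 11: 'horse' -> NEW (unique so far: 11)
  Token 12: 'opened' -> NEW (unique so far: 12)
  Token 13: 'chair' -> NEW (unique so far: 13)
Unique types: ('a', 'bright', 'but', 'chair', 'drinks', 'green', 'happy', 'horse', 'house', 'lamp', 'opened', 'window', 'wolf')
Vocabulary size: 13

13


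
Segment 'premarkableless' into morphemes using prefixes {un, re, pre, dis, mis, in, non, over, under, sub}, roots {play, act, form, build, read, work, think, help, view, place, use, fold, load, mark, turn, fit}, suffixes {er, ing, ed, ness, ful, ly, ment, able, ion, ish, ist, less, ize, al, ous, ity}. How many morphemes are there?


Segmenting 'premarkableless' against the inventory:
  'pre' -> prefix (morpheme 1)
  'mark' -> root (morpheme 2)
  'able' -> suffix (morpheme 3)
  'less' -> suffix (morpheme 4)
Total morphemes: 4

4


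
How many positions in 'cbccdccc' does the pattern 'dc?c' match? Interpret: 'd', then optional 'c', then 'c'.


Pattern: dc?c means 'd', then optional 'c', then 'c'.
Scanning 'cbccdccc' position-by-position:
  Pos 0: window 'cbc' -> no
  Pos 1: window 'bcc' -> no
  Pos 2: window 'ccd' -> no
  Pos 3: window 'cdc' -> no
  Pos 4: window 'dcc' -> MATCH
  Pos 5: window 'ccc' -> no
  Pos 6: window 'cc' -> no
  Pos 7: window 'c' -> no
Total matches: 1

1


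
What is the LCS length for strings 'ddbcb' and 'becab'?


DP table for LCS of 'ddbcb' and 'becab':
       b  e  c  a  b
    0  0  0  0  0  0
  d 0  0  0  0  0  0
  d 0  0  0  0  0  0
  b 0  1  1  1  1  1
  c 0  1  1  2  2  2
  b 0  1  1  2  2  3
LCS: 'bcb'
LCS length = 3

3


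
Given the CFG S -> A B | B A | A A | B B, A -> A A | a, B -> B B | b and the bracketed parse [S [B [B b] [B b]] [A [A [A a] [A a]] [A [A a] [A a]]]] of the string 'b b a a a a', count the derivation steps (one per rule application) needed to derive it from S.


Every bracketed nonterminal node [X ...] in the tree is produced by exactly one rule application.
Reading the tree off as a leftmost derivation:
  Step 1: S  =>  B A   (applied S -> B A)
  Step 2: B A  =>  B B A   (applied B -> B B)
  Step 3: B B A  =>  b B A   (applied B -> b)
  Step 4: b B A  =>  b b A   (applied B -> b)
  Step 5: b b A  =>  b b A A   (applied A -> A A)
  Step 6: b b A A  =>  b b A A A   (applied A -> A A)
  Step 7: b b A A A  =>  b b a A A   (applied A -> a)
  Step 8: b b a A A  =>  b b a a A   (applied A -> a)
  Step 9: b b a a A  =>  b b a a A A   (applied A -> A A)
  Step 10: b b a a A A  =>  b b a a a A   (applied A -> a)
  Step 11: b b a a a A  =>  b b a a a a   (applied A -> a)
Final yield: b b a a a a
Total rewrite steps: 11

11


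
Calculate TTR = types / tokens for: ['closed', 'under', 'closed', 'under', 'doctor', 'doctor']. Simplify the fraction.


Tokens: 6
Unique types: ('closed', 'doctor', 'under') = 3
TTR = 3/6
Simplify: divide both by 3 -> 1/2
TTR = 1/2

1/2


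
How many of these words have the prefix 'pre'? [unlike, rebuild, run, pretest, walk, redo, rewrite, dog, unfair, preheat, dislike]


Checking each word for prefix 'pre':
  'unlike' -> no (count: 0)
  'rebuild' -> no (count: 0)
  'run' -> no (count: 0)
  'pretest' -> YES, starts with 'pre' (count: 1)
  'walk' -> no (count: 1)
  'redo' -> no (count: 1)
  'rewrite' -> no (count: 1)
  'dog' -> no (count: 1)
  'unfair' -> no (count: 1)
  'preheat' -> YES, starts with 'pre' (count: 2)
  'dislike' -> no (count: 2)
Total with prefix 'pre': 2

2


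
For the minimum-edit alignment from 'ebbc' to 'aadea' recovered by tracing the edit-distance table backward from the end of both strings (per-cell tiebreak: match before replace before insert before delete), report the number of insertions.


Edit distance = 5. Backtracking from cell (4, 5) with preference match > replace > insert > delete,
then listing the resulting alignment 'ebbc' -> 'aadea' left to right:
  Step 1: insert 'a' [insertion #1]
  Step 2: replace e->a
  Step 3: replace b->d
  Step 4: replace b->e
  Step 5: replace c->a
Total insertions: 1

1


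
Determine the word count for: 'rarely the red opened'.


Counting words by splitting on spaces:
  Word 1: 'rarely'
  Word 2: 'the'
  Word 3: 'red'
  Word 4: 'opened'
Total words: 4

4


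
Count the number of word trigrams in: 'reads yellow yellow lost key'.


Word trigrams from [5] words:
  Trigram 1: (reads yellow yellow)
  Trigram 2: (yellow yellow lost)
  Trigram 3: (yellow lost key)
Total word trigrams: 5 - 2 = 3

3


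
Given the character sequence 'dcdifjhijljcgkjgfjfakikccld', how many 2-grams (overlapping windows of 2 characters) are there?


String 'dcdifjhijljcgkjgfjfakikccld' has length L = 27.
Number of overlapping n-grams = L - n + 1
Substituting: 27 - 2 + 1 = 26

26


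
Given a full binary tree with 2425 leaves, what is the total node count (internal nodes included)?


Leaf nodes (terminals): 2425
Internal nodes = n - 1 = 2425 - 1 = 2424
Total = leaves + internal = 2425 + 2424 = 4849

4849


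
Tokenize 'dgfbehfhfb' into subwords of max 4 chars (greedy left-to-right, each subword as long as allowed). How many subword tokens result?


'dgfbehfhfb' has 10 characters.
Chunking with max size 4:
  Chunk 1: 'dgfb' (positions 0-3)
  Chunk 2: 'ehfh' (positions 4-7)
  Chunk 3: 'fb' (positions 8-9)
Total chunks: ceil(10 / 4) = 3

3


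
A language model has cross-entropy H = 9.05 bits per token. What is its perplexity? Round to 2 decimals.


Perplexity formula: PP = 2^H
H = 9.05
PP = 2^9.05
Decompose: 2^9.05 = 2^9 * 2^0.05
2^9 = 512, 2^0.05 ~ 1.0352649
PP ~ 512 * 1.0352649 = 530.0556288
Rounded to 2 decimals: 530.06

530.06


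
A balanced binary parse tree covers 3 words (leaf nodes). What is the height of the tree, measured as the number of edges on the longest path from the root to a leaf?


In a balanced binary tree with n leaves the deepest leaf is ceil(log2(n)) edges below the root.
log2(3) = 1.5850
ceil(1.5850) = 2
height (edges) = 2

2


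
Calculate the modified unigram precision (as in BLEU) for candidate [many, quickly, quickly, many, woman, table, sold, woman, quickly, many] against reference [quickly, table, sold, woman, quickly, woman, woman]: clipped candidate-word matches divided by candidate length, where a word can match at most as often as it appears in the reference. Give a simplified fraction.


Reference word counts: {'quickly': 2, 'sold': 1, 'table': 1, 'woman': 3}
Checking each candidate word (with clipping):
  'many' -> not in reference -> no match (matches: 0)
  'quickly' -> in reference (ref count 2, used 1/2) -> match (matches: 1)
  'quickly' -> in reference (ref count 2, used 2/2) -> match (matches: 2)
  'many' -> not in reference -> no match (matches: 2)
  'woman' -> in reference (ref count 3, used 1/3) -> match (matches: 3)
  'table' -> in reference (ref count 1, used 1/1) -> match (matches: 4)
  'sold' -> in reference (ref count 1, used 1/1) -> match (matches: 5)
  'woman' -> in reference (ref count 3, used 2/3) -> match (matches: 6)
  'quickly' -> ref count 2 already used up (2/2) -> clipped, no match (matches: 6)
  'many' -> not in reference -> no match (matches: 6)
Clipped matches: 6, Candidate length: 10
Precision = 6/10 = 3/5

3/5


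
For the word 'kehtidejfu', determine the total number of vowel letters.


Scanning each character of 'kehtidejfu':
  Position 1: 'k' -> consonant (running count: 0)
  Position 2: 'e' -> vowel (running count: 1)
  Position 3: 'h' -> consonant (running count: 1)
  Position 4: 't' -> consonant (running count: 1)
  Position 5: 'i' -> vowel (running count: 2)
  Position 6: 'd' -> consonant (running count: 2)
  Position 7: 'e' -> vowel (running count: 3)
  Position 8: 'j' -> consonant (running count: 3)
  Position 9: 'f' -> consonant (running count: 3)
  Position 10: 'u' -> vowel (running count: 4)
Total vowels: 4

4


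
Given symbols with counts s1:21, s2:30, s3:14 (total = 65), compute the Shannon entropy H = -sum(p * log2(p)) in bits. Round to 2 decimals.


Computing entropy H = -sum(p_i * log2(p_i)):
  s1: p = 21/65 = 0.3231, -p*log2(p) = 0.5266
  s2: p = 30/65 = 0.4615, -p*log2(p) = 0.5148
  s3: p = 14/65 = 0.2154, -p*log2(p) = 0.4771
H = sum of terms = 1.5185
Rounded to 2 decimals: 1.52

1.52


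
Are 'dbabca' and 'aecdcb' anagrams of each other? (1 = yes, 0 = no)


Sort characters of 'dbabca': 'aabbcd'
Sort characters of 'aecdcb': 'abccde'
Sorted forms differ -> they are NOT anagrams
Result: 0

0


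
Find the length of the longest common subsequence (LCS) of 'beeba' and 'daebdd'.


DP table for LCS of 'beeba' and 'daebdd':
       d  a  e  b  d  d
    0  0  0  0  0  0  0
  b 0  0  0  0  1  1  1
  e 0  0  0  1  1  1  1
  e 0  0  0  1  1  1  1
  b 0  0  0  1  2  2  2
  a 0  0  1  1  2  2  2
LCS: 'eb'
LCS length = 2

2


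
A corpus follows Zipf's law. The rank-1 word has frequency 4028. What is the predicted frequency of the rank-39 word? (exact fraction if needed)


Zipf's law: freq(rank) = f1 / rank
f1 = 4028, rank = 39
freq = 4028 / 39
GCD(4028, 39) = 1
Simplified: 4028/39

4028/39


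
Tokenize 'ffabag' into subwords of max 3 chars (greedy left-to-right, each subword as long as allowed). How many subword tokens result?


'ffabag' has 6 characters.
Chunking with max size 3:
  Chunk 1: 'ffa' (positions 0-2)
  Chunk 2: 'bag' (positions 3-5)
Total chunks: ceil(6 / 3) = 2

2


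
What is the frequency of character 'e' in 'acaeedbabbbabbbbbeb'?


Scanning 'acaeedbabbbabbbbbeb' for 'e':
  Position 3: 'e' -> MATCH (count: 1)
  Position 4: 'e' -> MATCH (count: 2)
  Position 17: 'e' -> MATCH (count: 3)
Total occurrences of 'e': 3

3


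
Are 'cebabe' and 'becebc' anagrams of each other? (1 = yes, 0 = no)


Sort characters of 'cebabe': 'abbcee'
Sort characters of 'becebc': 'bbccee'
Sorted forms differ -> they are NOT anagrams
Result: 0

0


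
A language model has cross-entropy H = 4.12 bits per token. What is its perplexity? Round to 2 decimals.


Perplexity formula: PP = 2^H
H = 4.12
PP = 2^4.12
Decompose: 2^4.12 = 2^4 * 2^0.12
2^4 = 16, 2^0.12 ~ 1.0867349
PP ~ 16 * 1.0867349 = 17.3877584
Rounded to 2 decimals: 17.39

17.39


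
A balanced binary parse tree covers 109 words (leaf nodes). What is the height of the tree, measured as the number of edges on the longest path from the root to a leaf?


In a balanced binary tree with n leaves the deepest leaf is ceil(log2(n)) edges below the root.
log2(109) = 6.7682
ceil(6.7682) = 7
height (edges) = 7

7


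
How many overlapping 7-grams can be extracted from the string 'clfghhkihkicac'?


String 'clfghhkihkicac' has length L = 14.
Number of overlapping n-grams = L - n + 1
Substituting: 14 - 7 + 1 = 8

8


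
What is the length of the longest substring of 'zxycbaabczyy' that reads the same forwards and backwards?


Scanning 'zxycbaabczyy' for palindromic substrings.
Substring at positions 3-8: 'cbaabc'.
Check: reverse('cbaabc') = 'cbaabc' -> palindrome confirmed.
Neighbouring characters ('y' / 'z') break symmetry, so it cannot extend further.
No longer palindromic substring exists; longest length = 6

6


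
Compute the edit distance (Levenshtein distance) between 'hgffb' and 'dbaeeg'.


Building DP table for s1='hgffb' (len 5) and s2='dbaeeg' (len 6):
       d  b  a  e  e  g
    0  1  2  3  4  5  6
  h 1  1  2  3  4  5  6
  g 2  2  2  3  4  5  5
  f 3  3  3  3  4  5  6
  f 4  4  4  4  4  5  6
  b 5  5  4  5  5  5  6
Edit distance = dp[5][6] = 6

6


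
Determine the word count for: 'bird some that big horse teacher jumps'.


Counting words by splitting on spaces:
  Word 1: 'bird'
  Word 2: 'some'
  Word 3: 'that'
  Word 4: 'big'
  Word 5: 'horse'
  Word 6: 'teacher'
  Word 7: 'jumps'
Total words: 7

7


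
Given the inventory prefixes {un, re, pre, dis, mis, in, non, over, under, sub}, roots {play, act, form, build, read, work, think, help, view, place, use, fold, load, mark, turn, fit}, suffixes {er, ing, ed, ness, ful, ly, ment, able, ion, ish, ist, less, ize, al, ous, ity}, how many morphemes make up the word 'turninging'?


Segmenting 'turninging' against the inventory:
  'turn' -> root (morpheme 1)
  'ing' -> suffix (morpheme 2)
  'ing' -> suffix (morpheme 3)
Total morphemes: 3

3


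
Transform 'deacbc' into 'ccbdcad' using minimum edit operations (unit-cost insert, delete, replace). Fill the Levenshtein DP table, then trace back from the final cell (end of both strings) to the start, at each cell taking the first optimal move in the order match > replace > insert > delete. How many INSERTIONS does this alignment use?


Edit distance = 6. Backtracking from cell (6, 7) with preference match > replace > insert > delete,
then listing the resulting alignment 'deacbc' -> 'ccbdcad' left to right:
  Step 1: insert 'c' [insertion #1]
  Step 2: replace d->c
  Step 3: replace e->b
  Step 4: replace a->d
  Step 5: keep 'c'
  Step 6: replace b->a
  Step 7: replace c->d
Total insertions: 1

1


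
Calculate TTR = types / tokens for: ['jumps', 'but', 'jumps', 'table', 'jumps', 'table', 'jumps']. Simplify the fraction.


Tokens: 7
Unique types: ('but', 'jumps', 'table') = 3
TTR = 3/7
Already in lowest terms.

3/7


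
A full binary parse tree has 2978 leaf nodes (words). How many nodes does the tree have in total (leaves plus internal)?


Leaf nodes (terminals): 2978
Internal nodes = n - 1 = 2978 - 1 = 2977
Total = leaves + internal = 2978 + 2977 = 5955

5955


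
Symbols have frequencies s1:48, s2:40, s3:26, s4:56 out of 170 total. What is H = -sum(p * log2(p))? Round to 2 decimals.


Computing entropy H = -sum(p_i * log2(p_i)):
  s1: p = 48/170 = 0.2824, -p*log2(p) = 0.5151
  s2: p = 40/170 = 0.2353, -p*log2(p) = 0.4912
  s3: p = 26/170 = 0.1529, -p*log2(p) = 0.4143
  s4: p = 56/170 = 0.3294, -p*log2(p) = 0.5277
H = sum of terms = 1.9483
Rounded to 2 decimals: 1.95

1.95


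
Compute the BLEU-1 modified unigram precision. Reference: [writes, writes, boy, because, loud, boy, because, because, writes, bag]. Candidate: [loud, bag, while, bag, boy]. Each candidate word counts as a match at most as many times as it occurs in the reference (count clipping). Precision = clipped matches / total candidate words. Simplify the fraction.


Reference word counts: {'bag': 1, 'because': 3, 'boy': 2, 'loud': 1, 'writes': 3}
Checking each candidate word (with clipping):
  'loud' -> in reference (ref count 1, used 1/1) -> match (matches: 1)
  'bag' -> in reference (ref count 1, used 1/1) -> match (matches: 2)
  'while' -> not in reference -> no match (matches: 2)
  'bag' -> ref count 1 already used up (1/1) -> clipped, no match (matches: 2)
  'boy' -> in reference (ref count 2, used 1/2) -> match (matches: 3)
Clipped matches: 3, Candidate length: 5
Precision = 3/5

3/5


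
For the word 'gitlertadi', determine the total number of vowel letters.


Scanning each character of 'gitlertadi':
  Position 1: 'g' -> consonant (running count: 0)
  Position 2: 'i' -> vowel (running count: 1)
  Position 3: 't' -> consonant (running count: 1)
  Position 4: 'l' -> consonant (running count: 1)
  Position 5: 'e' -> vowel (running count: 2)
  Position 6: 'r' -> consonant (running count: 2)
  Position 7: 't' -> consonant (running count: 2)
  Position 8: 'a' -> vowel (running count: 3)
  Position 9: 'd' -> consonant (running count: 3)
  Position 10: 'i' -> vowel (running count: 4)
Total vowels: 4

4


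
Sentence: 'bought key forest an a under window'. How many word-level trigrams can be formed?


Word trigrams from [7] words:
  Trigram 1: (bought key forest)
  Trigram 2: (key forest an)
  Trigram 3: (forest an a)
  Trigram 4: (an a under)
  Trigram 5: (a under window)
Total word trigrams: 7 - 2 = 5

5


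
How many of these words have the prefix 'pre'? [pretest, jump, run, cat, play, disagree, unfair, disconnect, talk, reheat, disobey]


Checking each word for prefix 'pre':
  'pretest' -> YES, starts with 'pre' (count: 1)
  'jump' -> no (count: 1)
  'run' -> no (count: 1)
  'cat' -> no (count: 1)
  'play' -> no (count: 1)
  'disagree' -> no (count: 1)
  'unfair' -> no (count: 1)
  'disconnect' -> no (count: 1)
  'talk' -> no (count: 1)
  'reheat' -> no (count: 1)
  'disobey' -> no (count: 1)
Total with prefix 'pre': 1

1


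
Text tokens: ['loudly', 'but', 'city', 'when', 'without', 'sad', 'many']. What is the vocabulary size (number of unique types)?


Listing all tokens and tracking unique types:
  Token 1: 'loudly' -> NEW (unique so far: 1)
  Token 2: 'but' -> NEW (unique so far: 2)
  Token 3: 'city' -> NEW (unique so far: 3)
  Token 4: 'when' -> NEW (unique so far: 4)
  Token 5: 'without' -> NEW (unique so far: 5)
  Token 6: 'sad' -> NEW (unique so far: 6)
  Token 7: 'many' -> NEW (unique so far: 7)
Unique types: ('but', 'city', 'loudly', 'many', 'sad', 'when', 'without')
Vocabulary size: 7

7


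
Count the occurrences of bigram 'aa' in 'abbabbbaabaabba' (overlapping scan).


Scanning 'abbabbbaabaabba' for bigram 'aa':
  Position 0: 'ab' -> no
  Position 1: 'bb' -> no
  Position 2: 'ba' -> no
  Position 3: 'ab' -> no
  Position 4: 'bb' -> no
  Position 5: 'bb' -> no
  Position 6: 'ba' -> no
  Position 7: 'aa' -> MATCH
  Position 8: 'ab' -> no
  Position 9: 'ba' -> no
  Position 10: 'aa' -> MATCH
  Position 11: 'ab' -> no
  Position 12: 'bb' -> no
  Position 13: 'ba' -> no
Total matches: 2

2


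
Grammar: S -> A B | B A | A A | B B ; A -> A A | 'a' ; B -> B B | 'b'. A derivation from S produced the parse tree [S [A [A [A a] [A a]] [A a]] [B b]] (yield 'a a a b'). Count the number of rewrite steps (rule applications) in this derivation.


Every bracketed nonterminal node [X ...] in the tree is produced by exactly one rule application.
Reading the tree off as a leftmost derivation:
  Step 1: S  =>  A B   (applied S -> A B)
  Step 2: A B  =>  A A B   (applied A -> A A)
  Step 3: A A B  =>  A A A B   (applied A -> A A)
  Step 4: A A A B  =>  a A A B   (applied A -> a)
  Step 5: a A A B  =>  a a A B   (applied A -> a)
  Step 6: a a A B  =>  a a a B   (applied A -> a)
  Step 7: a a a B  =>  a a a b   (applied B -> b)
Final yield: a a a b
Total rewrite steps: 7

7


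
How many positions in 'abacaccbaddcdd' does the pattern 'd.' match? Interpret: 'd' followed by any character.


Pattern: d. means 'd' followed by any character.
Scanning 'abacaccbaddcdd' position-by-position:
  Pos 0: window 'ab' -> no
  Pos 1: window 'ba' -> no
  Pos 2: window 'ac' -> no
  Pos 3: window 'ca' -> no
  Pos 4: window 'ac' -> no
  Pos 5: window 'cc' -> no
  Pos 6: window 'cb' -> no
  Pos 7: window 'ba' -> no
  Pos 8: window 'ad' -> no
  Pos 9: window 'dd' -> MATCH
  Pos 10: window 'dc' -> MATCH
  Pos 11: window 'cd' -> no
  Pos 12: window 'dd' -> MATCH
  Pos 13: window 'd' -> no
Total matches: 3

3


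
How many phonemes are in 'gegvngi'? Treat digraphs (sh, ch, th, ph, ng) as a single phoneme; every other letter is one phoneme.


Parsing 'gegvngi' greedily, digraphs first:
  'g' -> consonant phoneme (phonemes so far: 1)
  'e' -> vowel phoneme (phonemes so far: 2)
  'g' -> consonant phoneme (phonemes so far: 3)
  'v' -> consonant phoneme (phonemes so far: 4)
  'ng' -> digraph (1 consonant phoneme) (phonemes so far: 5)
  'i' -> vowel phoneme (phonemes so far: 6)
Total phonemes: 6

6


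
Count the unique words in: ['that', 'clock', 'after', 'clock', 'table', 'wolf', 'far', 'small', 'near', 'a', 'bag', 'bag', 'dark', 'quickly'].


Listing all tokens and tracking unique types:
  Token 1: 'that' -> NEW (unique so far: 1)
  Token 2: 'clock' -> NEW (unique so far: 2)
  Token 3: 'after' -> NEW (unique so far: 3)
  Token 4: 'clock' -> duplicate (unique so far: 3)
  Token 5: 'table' -> NEW (unique so far: 4)
  Token 6: 'wolf' -> NEW (unique so far: 5)
  Token 7: 'far' -> NEW (unique so far: 6)
  Token 8: 'small' -> NEW (unique so far: 7)
  Token 9: 'near' -> NEW (unique so far: 8)
  Token 10: 'a' -> NEW (unique so far: 9)
  Token 11: 'bag' -> NEW (unique so far: 10)
  Token 12: 'bag' -> duplicate (unique so far: 10)
  Token 13: 'dark' -> NEW (unique so far: 11)
  Token 14: 'quickly' -> NEW (unique so far: 12)
Unique types: ('a', 'after', 'bag', 'clock', 'dark', 'far', 'near', 'quickly', 'small', 'table', 'that', 'wolf')
Vocabulary size: 12

12


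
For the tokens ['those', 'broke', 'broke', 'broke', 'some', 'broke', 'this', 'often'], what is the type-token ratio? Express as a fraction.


Tokens: 8
Unique types: ('broke', 'often', 'some', 'this', 'those') = 5
TTR = 5/8
Already in lowest terms.

5/8


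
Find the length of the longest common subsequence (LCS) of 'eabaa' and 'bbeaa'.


DP table for LCS of 'eabaa' and 'bbeaa':
       b  b  e  a  a
    0  0  0  0  0  0
  e 0  0  0  1  1  1
  a 0  0  0  1  2  2
  b 0  1  1  1  2  2
  a 0  1  1  1  2  3
  a 0  1  1  1  2  3
LCS: 'eaa'
LCS length = 3

3


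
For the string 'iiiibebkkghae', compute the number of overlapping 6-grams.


String 'iiiibebkkghae' has length L = 13.
Number of overlapping n-grams = L - n + 1
Substituting: 13 - 6 + 1 = 8

8


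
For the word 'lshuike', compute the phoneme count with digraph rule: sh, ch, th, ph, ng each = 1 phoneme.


Parsing 'lshuike' greedily, digraphs first:
  'l' -> consonant phoneme (phonemes so far: 1)
  'sh' -> digraph (1 consonant phoneme) (phonemes so far: 2)
  'u' -> vowel phoneme (phonemes so far: 3)
  'i' -> vowel phoneme (phonemes so far: 4)
  'k' -> consonant phoneme (phonemes so far: 5)
  'e' -> vowel phoneme (phonemes so far: 6)
Total phonemes: 6

6


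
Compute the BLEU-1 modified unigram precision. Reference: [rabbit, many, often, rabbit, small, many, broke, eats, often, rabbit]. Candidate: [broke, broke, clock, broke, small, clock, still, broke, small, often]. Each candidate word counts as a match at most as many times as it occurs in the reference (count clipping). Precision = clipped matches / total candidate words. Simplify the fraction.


Reference word counts: {'broke': 1, 'eats': 1, 'many': 2, 'often': 2, 'rabbit': 3, 'small': 1}
Checking each candidate word (with clipping):
  'broke' -> in reference (ref count 1, used 1/1) -> match (matches: 1)
  'broke' -> ref count 1 already used up (1/1) -> clipped, no match (matches: 1)
  'clock' -> not in reference -> no match (matches: 1)
  'broke' -> ref count 1 already used up (1/1) -> clipped, no match (matches: 1)
  'small' -> in reference (ref count 1, used 1/1) -> match (matches: 2)
  'clock' -> not in reference -> no match (matches: 2)
  'still' -> not in reference -> no match (matches: 2)
  'broke' -> ref count 1 already used up (1/1) -> clipped, no match (matches: 2)
  'small' -> ref count 1 already used up (1/1) -> clipped, no match (matches: 2)
  'often' -> in reference (ref count 2, used 1/2) -> match (matches: 3)
Clipped matches: 3, Candidate length: 10
Precision = 3/10

3/10


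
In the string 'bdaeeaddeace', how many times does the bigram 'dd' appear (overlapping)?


Scanning 'bdaeeaddeace' for bigram 'dd':
  Position 0: 'bd' -> no
  Position 1: 'da' -> no
  Position 2: 'ae' -> no
  Position 3: 'ee' -> no
  Position 4: 'ea' -> no
  Position 5: 'ad' -> no
  Position 6: 'dd' -> MATCH
  Position 7: 'de' -> no
  Position 8: 'ea' -> no
  Position 9: 'ac' -> no
  Position 10: 'ce' -> no
Total matches: 1

1


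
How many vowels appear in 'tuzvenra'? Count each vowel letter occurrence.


Scanning each character of 'tuzvenra':
  Position 1: 't' -> consonant (running count: 0)
  Position 2: 'u' -> vowel (running count: 1)
  Position 3: 'z' -> consonant (running count: 1)
  Position 4: 'v' -> consonant (running count: 1)
  Position 5: 'e' -> vowel (running count: 2)
  Position 6: 'n' -> consonant (running count: 2)
  Position 7: 'r' -> consonant (running count: 2)
  Position 8: 'a' -> vowel (running count: 3)
Total vowels: 3

3


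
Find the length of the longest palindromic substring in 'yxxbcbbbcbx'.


Scanning 'yxxbcbbbcbx' for palindromic substrings.
Substring at positions 2-10: 'xbcbbbcbx'.
Check: reverse('xbcbbbcbx') = 'xbcbbbcbx' -> palindrome confirmed.
Neighbouring characters ('x' / '-') break symmetry, so it cannot extend further.
No longer palindromic substring exists; longest length = 9

9


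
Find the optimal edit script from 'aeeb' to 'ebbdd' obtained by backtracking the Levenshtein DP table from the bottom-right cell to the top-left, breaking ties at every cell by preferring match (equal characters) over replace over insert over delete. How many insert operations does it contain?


Edit distance = 4. Backtracking from cell (4, 5) with preference match > replace > insert > delete,
then listing the resulting alignment 'aeeb' -> 'ebbdd' left to right:
  Step 1: delete 'a'
  Step 2: keep 'e'
  Step 3: replace e->b
  Step 4: keep 'b'
  Step 5: insert 'd' [insertion #1]
  Step 6: insert 'd' [insertion #2]
Total insertions: 2

2


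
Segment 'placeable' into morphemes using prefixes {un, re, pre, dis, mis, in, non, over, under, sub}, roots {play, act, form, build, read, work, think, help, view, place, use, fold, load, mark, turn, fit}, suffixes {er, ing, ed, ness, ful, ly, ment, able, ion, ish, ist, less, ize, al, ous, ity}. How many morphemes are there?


Segmenting 'placeable' against the inventory:
  'place' -> root (morpheme 1)
  'able' -> suffix (morpheme 2)
Total morphemes: 2

2


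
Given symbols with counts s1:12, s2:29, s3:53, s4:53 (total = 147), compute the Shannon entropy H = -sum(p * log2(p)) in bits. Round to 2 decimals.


Computing entropy H = -sum(p_i * log2(p_i)):
  s1: p = 12/147 = 0.0816, -p*log2(p) = 0.2951
  s2: p = 29/147 = 0.1973, -p*log2(p) = 0.4620
  s3: p = 53/147 = 0.3605, -p*log2(p) = 0.5306
  s4: p = 53/147 = 0.3605, -p*log2(p) = 0.5306
H = sum of terms = 1.8183
Rounded to 2 decimals: 1.82

1.82


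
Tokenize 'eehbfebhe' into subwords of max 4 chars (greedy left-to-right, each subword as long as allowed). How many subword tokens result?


'eehbfebhe' has 9 characters.
Chunking with max size 4:
  Chunk 1: 'eehb' (positions 0-3)
  Chunk 2: 'febh' (positions 4-7)
  Chunk 3: 'e' (positions 8-8)
Total chunks: ceil(9 / 4) = 3

3


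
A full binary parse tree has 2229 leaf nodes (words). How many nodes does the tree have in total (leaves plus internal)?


Leaf nodes (terminals): 2229
Internal nodes = n - 1 = 2229 - 1 = 2228
Total = leaves + internal = 2229 + 2228 = 4457

4457


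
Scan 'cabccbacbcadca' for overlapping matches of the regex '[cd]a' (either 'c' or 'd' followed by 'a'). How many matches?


Pattern: [cd]a means either 'c' or 'd' followed by 'a'.
Scanning 'cabccbacbcadca' position-by-position:
  Pos 0: window 'ca' -> MATCH
  Pos 1: window 'ab' -> no
  Pos 2: window 'bc' -> no
  Pos 3: window 'cc' -> no
  Pos 4: window 'cb' -> no
  Pos 5: window 'ba' -> no
  Pos 6: window 'ac' -> no
  Pos 7: window 'cb' -> no
  Pos 8: window 'bc' -> no
  Pos 9: window 'ca' -> MATCH
  Pos 10: window 'ad' -> no
  Pos 11: window 'dc' -> no
  Pos 12: window 'ca' -> MATCH
  Pos 13: window 'a' -> no
Total matches: 3

3


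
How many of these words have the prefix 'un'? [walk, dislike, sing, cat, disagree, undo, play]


Checking each word for prefix 'un':
  'walk' -> no (count: 0)
  'dislike' -> no (count: 0)
  'sing' -> no (count: 0)
  'cat' -> no (count: 0)
  'disagree' -> no (count: 0)
  'undo' -> YES, starts with 'un' (count: 1)
  'play' -> no (count: 1)
Total with prefix 'un': 1

1


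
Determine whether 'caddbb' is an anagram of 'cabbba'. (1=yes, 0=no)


Sort characters of 'caddbb': 'abbcdd'
Sort characters of 'cabbba': 'aabbbc'
Sorted forms differ -> they are NOT anagrams
Result: 0

0


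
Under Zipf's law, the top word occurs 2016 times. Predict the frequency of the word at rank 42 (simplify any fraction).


Zipf's law: freq(rank) = f1 / rank
f1 = 2016, rank = 42
freq = 2016 / 42
= 48

48


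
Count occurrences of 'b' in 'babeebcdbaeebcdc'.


Scanning 'babeebcdbaeebcdc' for 'b':
  Position 0: 'b' -> MATCH (count: 1)
  Position 2: 'b' -> MATCH (count: 2)
  Position 5: 'b' -> MATCH (count: 3)
  Position 8: 'b' -> MATCH (count: 4)
  Position 12: 'b' -> MATCH (count: 5)
Total occurrences of 'b': 5

5


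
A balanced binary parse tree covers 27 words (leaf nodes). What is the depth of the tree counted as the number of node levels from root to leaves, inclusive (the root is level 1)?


In a balanced binary tree with n leaves the deepest leaf is ceil(log2(n)) edges below the root,
so counting node levels inclusive of root and leaves gives ceil(log2(n)) + 1 levels.
log2(27) = 4.7549
ceil(4.7549) = 5
levels = 5 + 1 = 6

6


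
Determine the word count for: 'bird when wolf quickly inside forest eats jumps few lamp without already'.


Counting words by splitting on spaces:
  Word 1: 'bird'
  Word 2: 'when'
  Word 3: 'wolf'
  Word 4: 'quickly'
  Word 5: 'inside'
  Word 6: 'forest'
  Word 7: 'eats'
  Word 8: 'jumps'
  Word 9: 'few'
  Word 10: 'lamp'
  Word 11: 'without'
  Word 12: 'already'
Total words: 12

12


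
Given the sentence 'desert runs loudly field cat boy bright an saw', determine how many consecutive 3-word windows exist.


Word trigrams from [9] words:
  Trigram 1: (desert runs loudly)
  Trigram 2: (runs loudly field)
  Trigram 3: (loudly field cat)
  Trigram 4: (field cat boy)
  Trigram 5: (cat boy bright)
  Trigram 6: (boy bright an)
  Trigram 7: (bright an saw)
Total word trigrams: 9 - 2 = 7

7


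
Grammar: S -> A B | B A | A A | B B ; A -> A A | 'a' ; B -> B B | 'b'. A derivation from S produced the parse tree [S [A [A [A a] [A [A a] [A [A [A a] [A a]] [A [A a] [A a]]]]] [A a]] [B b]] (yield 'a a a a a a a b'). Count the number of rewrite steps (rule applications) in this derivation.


Every bracketed nonterminal node [X ...] in the tree is produced by exactly one rule application.
Reading the tree off as a leftmost derivation:
  Step 1: S  =>  A B   (applied S -> A B)
  Step 2: A B  =>  A A B   (applied A -> A A)
  Step 3: A A B  =>  A A A B   (applied A -> A A)
  Step 4: A A A B  =>  a A A B   (applied A -> a)
  Step 5: a A A B  =>  a A A A B   (applied A -> A A)
  Step 6: a A A A B  =>  a a A A B   (applied A -> a)
  Step 7: a a A A B  =>  a a A A A B   (applied A -> A A)
  Step 8: a a A A A B  =>  a a A A A A B   (applied A -> A A)
  Step 9: a a A A A A B  =>  a a a A A A B   (applied A -> a)
  Step 10: a a a A A A B  =>  a a a a A A B   (applied A -> a)
  Step 11: a a a a A A B  =>  a a a a A A A B   (applied A -> A A)
  Step 12: a a a a A A A B  =>  a a a a a A A B   (applied A -> a)
  Step 13: a a a a a A A B  =>  a a a a a a A B   (applied A -> a)
  Step 14: a a a a a a A B  =>  a a a a a a a B   (applied A -> a)
  Step 15: a a a a a a a B  =>  a a a a a a a b   (applied B -> b)
Final yield: a a a a a a a b
Total rewrite steps: 15

15


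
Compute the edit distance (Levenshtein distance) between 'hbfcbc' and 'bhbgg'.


Building DP table for s1='hbfcbc' (len 6) and s2='bhbgg' (len 5):
       b  h  b  g  g
    0  1  2  3  4  5
  h 1  1  1  2  3  4
  b 2  1  2  1  2  3
  f 3  2  2  2  2  3
  c 4  3  3  3  3  3
  b 5  4  4  3  4  4
  c 6  5  5  4  4  5
Edit distance = dp[6][5] = 5

5


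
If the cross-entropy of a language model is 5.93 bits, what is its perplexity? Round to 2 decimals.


Perplexity formula: PP = 2^H
H = 5.93
PP = 2^5.93
Decompose: 2^5.93 = 2^5 * 2^0.93
2^5 = 32, 2^0.93 ~ 1.9052760
PP ~ 32 * 1.9052760 = 60.9688320
Rounded to 2 decimals: 60.97

60.97


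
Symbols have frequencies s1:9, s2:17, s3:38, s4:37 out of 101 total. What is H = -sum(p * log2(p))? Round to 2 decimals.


Computing entropy H = -sum(p_i * log2(p_i)):
  s1: p = 9/101 = 0.0891, -p*log2(p) = 0.3108
  s2: p = 17/101 = 0.1683, -p*log2(p) = 0.4327
  s3: p = 38/101 = 0.3762, -p*log2(p) = 0.5306
  s4: p = 37/101 = 0.3663, -p*log2(p) = 0.5307
H = sum of terms = 1.8048
Rounded to 2 decimals: 1.80

1.80


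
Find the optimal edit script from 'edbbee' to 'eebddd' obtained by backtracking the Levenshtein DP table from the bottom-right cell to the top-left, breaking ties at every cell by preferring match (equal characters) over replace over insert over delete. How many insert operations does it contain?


Edit distance = 4. Backtracking from cell (6, 6) with preference match > replace > insert > delete,
then listing the resulting alignment 'edbbee' -> 'eebddd' left to right:
  Step 1: keep 'e'
  Step 2: replace d->e
  Step 3: keep 'b'
  Step 4: replace b->d
  Step 5: replace e->d
  Step 6: replace e->d
Total insertions: 0

0


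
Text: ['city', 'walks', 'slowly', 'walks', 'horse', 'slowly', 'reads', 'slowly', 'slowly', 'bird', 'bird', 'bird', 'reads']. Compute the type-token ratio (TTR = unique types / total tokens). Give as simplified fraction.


Tokens: 13
Unique types: ('bird', 'city', 'horse', 'reads', 'slowly', 'walks') = 6
TTR = 6/13
Already in lowest terms.

6/13


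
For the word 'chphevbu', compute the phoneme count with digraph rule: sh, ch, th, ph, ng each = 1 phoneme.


Parsing 'chphevbu' greedily, digraphs first:
  'ch' -> digraph (1 consonant phoneme) (phonemes so far: 1)
  'ph' -> digraph (1 consonant phoneme) (phonemes so far: 2)
  'e' -> vowel phoneme (phonemes so far: 3)
  'v' -> consonant phoneme (phonemes so far: 4)
  'b' -> consonant phoneme (phonemes so far: 5)
  'u' -> vowel phoneme (phonemes so far: 6)
Total phonemes: 6

6


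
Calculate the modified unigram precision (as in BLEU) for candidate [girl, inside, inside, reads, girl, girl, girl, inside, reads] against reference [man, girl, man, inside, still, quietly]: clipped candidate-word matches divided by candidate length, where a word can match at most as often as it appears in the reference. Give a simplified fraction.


Reference word counts: {'girl': 1, 'inside': 1, 'man': 2, 'quietly': 1, 'still': 1}
Checking each candidate word (with clipping):
  'girl' -> in reference (ref count 1, used 1/1) -> match (matches: 1)
  'inside' -> in reference (ref count 1, used 1/1) -> match (matches: 2)
  'inside' -> ref count 1 already used up (1/1) -> clipped, no match (matches: 2)
  'reads' -> not in reference -> no match (matches: 2)
  'girl' -> ref count 1 already used up (1/1) -> clipped, no match (matches: 2)
  'girl' -> ref count 1 already used up (1/1) -> clipped, no match (matches: 2)
  'girl' -> ref count 1 already used up (1/1) -> clipped, no match (matches: 2)
  'inside' -> ref count 1 already used up (1/1) -> clipped, no match (matches: 2)
  'reads' -> not in reference -> no match (matches: 2)
Clipped matches: 2, Candidate length: 9
Precision = 2/9

2/9


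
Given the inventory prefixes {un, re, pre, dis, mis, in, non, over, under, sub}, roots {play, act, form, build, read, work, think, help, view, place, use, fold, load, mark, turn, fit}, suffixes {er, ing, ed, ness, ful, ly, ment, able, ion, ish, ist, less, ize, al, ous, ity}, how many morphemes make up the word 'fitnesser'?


Segmenting 'fitnesser' against the inventory:
  'fit' -> root (morpheme 1)
  'ness' -> suffix (morpheme 2)
  'er' -> suffix (morpheme 3)
Total morphemes: 3

3


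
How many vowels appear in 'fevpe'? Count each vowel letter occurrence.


Scanning each character of 'fevpe':
  Position 1: 'f' -> consonant (running count: 0)
  Position 2: 'e' -> vowel (running count: 1)
  Position 3: 'v' -> consonant (running count: 1)
  Position 4: 'p' -> consonant (running count: 1)
  Position 5: 'e' -> vowel (running count: 2)
Total vowels: 2

2


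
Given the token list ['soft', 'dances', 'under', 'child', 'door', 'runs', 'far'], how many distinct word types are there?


Listing all tokens and tracking unique types:
  Token 1: 'soft' -> NEW (unique so far: 1)
  Token 2: 'dances' -> NEW (unique so far: 2)
  Token 3: 'under' -> NEW (unique so far: 3)
  Token 4: 'child' -> NEW (unique so far: 4)
  Token 5: 'door' -> NEW (unique so far: 5)
  Token 6: 'runs' -> NEW (unique so far: 6)
  Token 7: 'far' -> NEW (unique so far: 7)
Unique types: ('child', 'dances', 'door', 'far', 'runs', 'soft', 'under')
Vocabulary size: 7

7


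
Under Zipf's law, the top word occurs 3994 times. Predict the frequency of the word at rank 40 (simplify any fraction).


Zipf's law: freq(rank) = f1 / rank
f1 = 3994, rank = 40
freq = 3994 / 40
GCD(3994, 40) = 2
Simplified: 1997/20

1997/20


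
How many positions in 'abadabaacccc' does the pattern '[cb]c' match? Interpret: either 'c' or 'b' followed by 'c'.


Pattern: [cb]c means either 'c' or 'b' followed by 'c'.
Scanning 'abadabaacccc' position-by-position:
  Pos 0: window 'ab' -> no
  Pos 1: window 'ba' -> no
  Pos 2: window 'ad' -> no
  Pos 3: window 'da' -> no
  Pos 4: window 'ab' -> no
  Pos 5: window 'ba' -> no
  Pos 6: window 'aa' -> no
  Pos 7: window 'ac' -> no
  Pos 8: window 'cc' -> MATCH
  Pos 9: window 'cc' -> MATCH
  Pos 10: window 'cc' -> MATCH
  Pos 11: window 'c' -> no
Total matches: 3

3


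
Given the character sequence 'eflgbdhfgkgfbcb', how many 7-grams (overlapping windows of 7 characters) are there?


String 'eflgbdhfgkgfbcb' has length L = 15.
Number of overlapping n-grams = L - n + 1
Substituting: 15 - 7 + 1 = 9

9


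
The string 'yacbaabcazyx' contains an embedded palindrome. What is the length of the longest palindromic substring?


Scanning 'yacbaabcazyx' for palindromic substrings.
Substring at positions 1-8: 'acbaabca'.
Check: reverse('acbaabca') = 'acbaabca' -> palindrome confirmed.
Neighbouring characters ('y' / 'z') break symmetry, so it cannot extend further.
No longer palindromic substring exists; longest length = 8

8


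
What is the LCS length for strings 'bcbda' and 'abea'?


DP table for LCS of 'bcbda' and 'abea':
       a  b  e  a
    0  0  0  0  0
  b 0  0  1  1  1
  c 0  0  1  1  1
  b 0  0  1  1  1
  d 0  0  1  1  1
  a 0  1  1  1  2
LCS: 'ba'
LCS length = 2

2


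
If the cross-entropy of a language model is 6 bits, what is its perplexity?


Perplexity formula: PP = 2^H
H = 6
PP = 2^6
Steps: 2^1 = 2, 2^2 = 4, 2^3 = 8, 2^4 = 16, 2^5 = 32, 2^6 = 64
PP = 64

64


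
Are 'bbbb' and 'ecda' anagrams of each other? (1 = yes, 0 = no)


Sort characters of 'bbbb': 'bbbb'
Sort characters of 'ecda': 'acde'
Sorted forms differ -> they are NOT anagrams
Result: 0

0


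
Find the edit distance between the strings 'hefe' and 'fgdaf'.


Building DP table for s1='hefe' (len 4) and s2='fgdaf' (len 5):
       f  g  d  a  f
    0  1  2  3  4  5
  h 1  1  2  3  4  5
  e 2  2  2  3  4  5
  f 3  2  3  3  4  4
  e 4  3  3  4  4  5
Edit distance = dp[4][5] = 5

5


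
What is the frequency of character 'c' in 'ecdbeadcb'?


Scanning 'ecdbeadcb' for 'c':
  Position 1: 'c' -> MATCH (count: 1)
  Position 7: 'c' -> MATCH (count: 2)
Total occurrences of 'c': 2

2


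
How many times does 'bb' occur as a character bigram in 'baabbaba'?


Scanning 'baabbaba' for bigram 'bb':
  Position 0: 'ba' -> no
  Position 1: 'aa' -> no
  Position 2: 'ab' -> no
  Position 3: 'bb' -> MATCH
  Position 4: 'ba' -> no
  Position 5: 'ab' -> no
  Position 6: 'ba' -> no
Total matches: 1

1
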